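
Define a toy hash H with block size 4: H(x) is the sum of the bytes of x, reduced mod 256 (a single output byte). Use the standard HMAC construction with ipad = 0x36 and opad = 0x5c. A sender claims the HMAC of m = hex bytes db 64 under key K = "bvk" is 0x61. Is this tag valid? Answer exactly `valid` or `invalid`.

Key "bvk" = 62 76 6b is 3 bytes ≤ B = 4; zero-pad to 4 bytes: K' = 62 76 6b 00.
K' ⊕ ipad = 54 40 5d 36; K' ⊕ opad = 3e 2a 37 5c.
Inner hash: sum = 84+64+93+54+219+100 = 614; mod 256 = 102 → 66.
Outer hash (recomputed tag): sum = 62+42+55+92+102 = 353; mod 256 = 97 → 61.
Recomputed tag = 61; claimed = 61 → match.

valid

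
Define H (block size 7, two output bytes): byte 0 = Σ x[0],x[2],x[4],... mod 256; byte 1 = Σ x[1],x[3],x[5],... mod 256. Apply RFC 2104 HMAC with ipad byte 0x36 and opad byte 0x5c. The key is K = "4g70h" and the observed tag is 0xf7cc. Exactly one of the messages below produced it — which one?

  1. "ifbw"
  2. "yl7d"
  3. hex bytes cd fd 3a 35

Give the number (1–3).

Key "4g70h" = 34 67 37 30 68 is 5 bytes ≤ B = 7; zero-pad to 7 bytes: K' = 34 67 37 30 68 00 00.
K' ⊕ ipad = 02 51 01 06 5e 36 36; K' ⊕ opad = 68 3b 6b 6c 34 5c 5c.
m1: inner = H(02 51 01 06 5e 36 36 69 66 62 77) = 74 58; tag = H(68 3b 6b 6c 34 5c 5c 74 58) = bb77
m2: inner = H(02 51 01 06 5e 36 36 79 6c 37 64) = 67 3d; tag = H(68 3b 6b 6c 34 5c 5c 67 3d) = a06a
m3: inner = H(02 51 01 06 5e 36 36 cd fd 3a 35) = c9 94; tag = H(68 3b 6b 6c 34 5c 5c c9 94) = f7cc ← matches

3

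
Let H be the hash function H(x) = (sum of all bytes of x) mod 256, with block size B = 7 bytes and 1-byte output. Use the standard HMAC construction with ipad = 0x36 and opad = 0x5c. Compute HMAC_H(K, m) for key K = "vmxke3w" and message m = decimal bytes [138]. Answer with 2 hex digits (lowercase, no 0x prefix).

Key "vmxke3w" = 76 6d 78 6b 65 33 77 is exactly B = 7 bytes: K' = 76 6d 78 6b 65 33 77.
K' ⊕ ipad = 40 5b 4e 5d 53 05 41.  K' ⊕ opad = 2a 31 24 37 39 6f 2b.
Inner input = (K'⊕ipad) ∥ m = 40 5b 4e 5d 53 05 41 ∥ 8a.
Inner hash: sum = 64+91+78+93+83+5+65+138 = 617; mod 256 = 105 → 69.
Outer input = (K'⊕opad) ∥ inner = 2a 31 24 37 39 6f 2b ∥ 69.
Outer hash (tag): sum = 42+49+36+55+57+111+43+105 = 498; mod 256 = 242 → f2.

f2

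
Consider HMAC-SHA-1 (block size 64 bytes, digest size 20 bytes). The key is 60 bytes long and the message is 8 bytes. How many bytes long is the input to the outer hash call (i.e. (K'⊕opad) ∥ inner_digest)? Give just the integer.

Key is 60 ≤ 64 bytes, zero-padded: |K'| = 64.
Outer input = (K'⊕opad) ∥ H(inner) → 64 + 20 = 84 bytes.

84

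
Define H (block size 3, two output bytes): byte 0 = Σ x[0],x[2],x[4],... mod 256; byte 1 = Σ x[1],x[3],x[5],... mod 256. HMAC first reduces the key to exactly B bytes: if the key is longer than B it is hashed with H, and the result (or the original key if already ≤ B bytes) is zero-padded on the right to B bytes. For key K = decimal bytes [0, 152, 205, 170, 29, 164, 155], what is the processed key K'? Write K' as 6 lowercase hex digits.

85e600

|K| = 7 > B = 3, so first hash the key.
H(K): even-index sum = 389 mod 256 = 133; odd-index sum = 486 mod 256 = 230 → 85 e6.
Zero-pad H(K) = 85 e6 to 3 bytes: K' = 85 e6 00.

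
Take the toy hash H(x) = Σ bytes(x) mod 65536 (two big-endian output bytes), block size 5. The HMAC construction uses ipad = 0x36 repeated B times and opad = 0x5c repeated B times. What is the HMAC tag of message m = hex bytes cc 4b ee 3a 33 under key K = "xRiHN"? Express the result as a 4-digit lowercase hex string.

010a

Key "xRiHN" = 78 52 69 48 4e is exactly B = 5 bytes: K' = 78 52 69 48 4e.
K' ⊕ ipad = 4e 64 5f 7e 78.  K' ⊕ opad = 24 0e 35 14 12.
Inner input = (K'⊕ipad) ∥ m = 4e 64 5f 7e 78 ∥ cc 4b ee 3a 33.
Inner hash: sum = 78+100+95+126+120+204+75+238+58+51 = 1145 → 04 79.
Outer input = (K'⊕opad) ∥ inner = 24 0e 35 14 12 ∥ 04 79.
Outer hash (tag): sum = 36+14+53+20+18+4+121 = 266 → 01 0a.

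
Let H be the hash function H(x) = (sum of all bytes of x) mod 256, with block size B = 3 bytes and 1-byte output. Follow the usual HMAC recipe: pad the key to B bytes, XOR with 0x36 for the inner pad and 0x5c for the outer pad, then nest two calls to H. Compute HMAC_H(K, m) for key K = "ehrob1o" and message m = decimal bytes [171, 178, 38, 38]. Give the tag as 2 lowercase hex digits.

Key "ehrob1o" = 65 68 72 6f 62 31 6f is 7 bytes > B = 3, so hash it first: H(key) = b0, then zero-pad to 3 bytes: K' = b0 00 00.
K' ⊕ ipad = 86 36 36.  K' ⊕ opad = ec 5c 5c.
Inner input = (K'⊕ipad) ∥ m = 86 36 36 ∥ ab b2 26 26.
Inner hash: sum = 134+54+54+171+178+38+38 = 667; mod 256 = 155 → 9b.
Outer input = (K'⊕opad) ∥ inner = ec 5c 5c ∥ 9b.
Outer hash (tag): sum = 236+92+92+155 = 575; mod 256 = 63 → 3f.

3f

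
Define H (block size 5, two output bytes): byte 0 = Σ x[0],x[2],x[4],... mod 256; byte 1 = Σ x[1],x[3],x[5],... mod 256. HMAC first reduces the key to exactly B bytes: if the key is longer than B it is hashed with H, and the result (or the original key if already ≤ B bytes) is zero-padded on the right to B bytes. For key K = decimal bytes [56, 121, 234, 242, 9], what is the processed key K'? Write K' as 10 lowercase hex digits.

Key decimal bytes [56, 121, 234, 242, 9] = 38 79 ea f2 09 is exactly B = 5 bytes: K' = 38 79 ea f2 09.

3879eaf209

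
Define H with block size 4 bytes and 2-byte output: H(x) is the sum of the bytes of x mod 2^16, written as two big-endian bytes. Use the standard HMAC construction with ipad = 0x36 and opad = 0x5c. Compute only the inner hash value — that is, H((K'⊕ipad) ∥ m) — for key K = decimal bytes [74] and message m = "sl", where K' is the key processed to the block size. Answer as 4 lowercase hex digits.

Key decimal bytes [74] = 4a is 1 byte ≤ B = 4; zero-pad to 4 bytes: K' = 4a 00 00 00.
K' ⊕ ipad = 7c 36 36 36.
Inner input = 7c 36 36 36 ∥ 73 6c.
Inner hash: sum = 124+54+54+54+115+108 = 509 → 01 fd.

01fd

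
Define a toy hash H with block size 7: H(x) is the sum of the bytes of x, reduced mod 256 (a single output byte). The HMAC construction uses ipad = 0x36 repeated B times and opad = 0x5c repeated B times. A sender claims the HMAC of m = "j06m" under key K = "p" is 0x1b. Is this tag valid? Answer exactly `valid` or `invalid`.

Key "p" = 70 is 1 byte ≤ B = 7; zero-pad to 7 bytes: K' = 70 00 00 00 00 00 00.
K' ⊕ ipad = 46 36 36 36 36 36 36; K' ⊕ opad = 2c 5c 5c 5c 5c 5c 5c.
Inner hash: sum = 70+54+54+54+54+54+54+106+48+54+109 = 711; mod 256 = 199 → c7.
Outer hash (recomputed tag): sum = 44+92+92+92+92+92+92+199 = 795; mod 256 = 27 → 1b.
Recomputed tag = 1b; claimed = 1b → match.

valid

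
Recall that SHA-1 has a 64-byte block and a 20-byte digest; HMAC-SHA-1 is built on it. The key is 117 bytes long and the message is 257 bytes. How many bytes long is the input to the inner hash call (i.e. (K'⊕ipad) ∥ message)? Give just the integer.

321

Key is 117 > 64 bytes, so it is hashed to 20 bytes then zero-padded to 64: |K'| = 64.
Inner input = (K'⊕ipad) ∥ m → 64 + 257 = 321 bytes.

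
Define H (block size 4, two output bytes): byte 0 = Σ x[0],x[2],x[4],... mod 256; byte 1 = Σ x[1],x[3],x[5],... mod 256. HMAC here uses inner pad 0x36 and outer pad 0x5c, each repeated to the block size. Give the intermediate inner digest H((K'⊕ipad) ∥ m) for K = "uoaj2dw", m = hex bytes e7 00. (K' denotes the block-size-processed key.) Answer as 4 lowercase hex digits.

6641

Key "uoaj2dw" = 75 6f 61 6a 32 64 77 is 7 bytes > B = 4, so hash it first: H(key) = 7f 3d, then zero-pad to 4 bytes: K' = 7f 3d 00 00.
K' ⊕ ipad = 49 0b 36 36.
Inner input = 49 0b 36 36 ∥ e7 00.
Inner hash: even-index sum = 358 mod 256 = 102; odd-index sum = 65 mod 256 = 65 → 66 41.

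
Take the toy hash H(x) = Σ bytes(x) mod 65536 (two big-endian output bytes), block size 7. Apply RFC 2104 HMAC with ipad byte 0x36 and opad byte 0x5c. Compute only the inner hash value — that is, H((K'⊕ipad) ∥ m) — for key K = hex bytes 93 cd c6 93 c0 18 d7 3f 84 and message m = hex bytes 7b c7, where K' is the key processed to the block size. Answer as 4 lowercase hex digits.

Key hex bytes 93 cd c6 93 c0 18 d7 3f 84 is 9 bytes > B = 7, so hash it first: H(key) = 05 2b, then zero-pad to 7 bytes: K' = 05 2b 00 00 00 00 00.
K' ⊕ ipad = 33 1d 36 36 36 36 36.
Inner input = 33 1d 36 36 36 36 36 ∥ 7b c7.
Inner hash: sum = 51+29+54+54+54+54+54+123+199 = 672 → 02 a0.

02a0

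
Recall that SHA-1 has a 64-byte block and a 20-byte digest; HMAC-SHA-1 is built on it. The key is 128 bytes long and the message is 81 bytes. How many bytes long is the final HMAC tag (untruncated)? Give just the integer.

20

The tag is one SHA-1 digest: 20 bytes.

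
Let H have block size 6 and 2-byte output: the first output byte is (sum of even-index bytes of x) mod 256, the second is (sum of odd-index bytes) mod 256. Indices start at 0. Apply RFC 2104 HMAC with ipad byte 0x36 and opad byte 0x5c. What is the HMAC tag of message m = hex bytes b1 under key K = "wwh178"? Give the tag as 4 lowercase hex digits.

Key "wwh178" = 77 77 68 31 37 38 is exactly B = 6 bytes: K' = 77 77 68 31 37 38.
K' ⊕ ipad = 41 41 5e 07 01 0e.  K' ⊕ opad = 2b 2b 34 6d 6b 64.
Inner input = (K'⊕ipad) ∥ m = 41 41 5e 07 01 0e ∥ b1.
Inner hash: even-index sum = 337 mod 256 = 81; odd-index sum = 86 mod 256 = 86 → 51 56.
Outer input = (K'⊕opad) ∥ inner = 2b 2b 34 6d 6b 64 ∥ 51 56.
Outer hash (tag): even-index sum = 283 mod 256 = 27; odd-index sum = 338 mod 256 = 82 → 1b 52.

1b52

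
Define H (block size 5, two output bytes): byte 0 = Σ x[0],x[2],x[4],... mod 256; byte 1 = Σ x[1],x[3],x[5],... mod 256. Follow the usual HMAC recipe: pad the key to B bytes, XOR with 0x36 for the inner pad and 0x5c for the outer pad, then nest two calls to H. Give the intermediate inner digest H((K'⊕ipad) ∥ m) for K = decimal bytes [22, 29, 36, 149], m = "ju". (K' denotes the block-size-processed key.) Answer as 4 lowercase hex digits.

Key decimal bytes [22, 29, 36, 149] = 16 1d 24 95 is 4 bytes ≤ B = 5; zero-pad to 5 bytes: K' = 16 1d 24 95 00.
K' ⊕ ipad = 20 2b 12 a3 36.
Inner input = 20 2b 12 a3 36 ∥ 6a 75.
Inner hash: even-index sum = 221 mod 256 = 221; odd-index sum = 312 mod 256 = 56 → dd 38.

dd38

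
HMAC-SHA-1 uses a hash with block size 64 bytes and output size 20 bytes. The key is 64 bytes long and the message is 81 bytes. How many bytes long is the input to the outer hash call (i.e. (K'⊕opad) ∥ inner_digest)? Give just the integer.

Key is 64 ≤ 64 bytes, zero-padded: |K'| = 64.
Outer input = (K'⊕opad) ∥ H(inner) → 64 + 20 = 84 bytes.

84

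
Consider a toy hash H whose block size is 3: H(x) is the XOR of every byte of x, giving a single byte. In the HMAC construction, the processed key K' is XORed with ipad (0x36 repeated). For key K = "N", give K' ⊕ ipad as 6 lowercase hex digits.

Key "N" = 4e is 1 byte ≤ B = 3; zero-pad to 3 bytes: K' = 4e 00 00.
XOR each byte with 0x36: 4e⊕36=78, 00⊕36=36, 00⊕36=36.

783636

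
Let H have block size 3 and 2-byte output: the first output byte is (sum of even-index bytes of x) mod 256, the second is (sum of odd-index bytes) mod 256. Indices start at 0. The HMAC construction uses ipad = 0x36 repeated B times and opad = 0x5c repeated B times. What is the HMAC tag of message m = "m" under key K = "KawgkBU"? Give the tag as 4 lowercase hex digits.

Key "KawgkBU" = 4b 61 77 67 6b 42 55 is 7 bytes > B = 3, so hash it first: H(key) = 82 0a, then zero-pad to 3 bytes: K' = 82 0a 00.
K' ⊕ ipad = b4 3c 36.  K' ⊕ opad = de 56 5c.
Inner input = (K'⊕ipad) ∥ m = b4 3c 36 ∥ 6d.
Inner hash: even-index sum = 234 mod 256 = 234; odd-index sum = 169 mod 256 = 169 → ea a9.
Outer input = (K'⊕opad) ∥ inner = de 56 5c ∥ ea a9.
Outer hash (tag): even-index sum = 483 mod 256 = 227; odd-index sum = 320 mod 256 = 64 → e3 40.

e340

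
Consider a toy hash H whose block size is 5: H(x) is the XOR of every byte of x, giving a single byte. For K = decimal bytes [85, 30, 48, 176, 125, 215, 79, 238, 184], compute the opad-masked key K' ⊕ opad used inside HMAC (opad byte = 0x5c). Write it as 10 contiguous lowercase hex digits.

245c5c5c5c

Key decimal bytes [85, 30, 48, 176, 125, 215, 79, 238, 184] = 55 1e 30 b0 7d d7 4f ee b8 is 9 bytes > B = 5, so hash it first: H(key) = 78, then zero-pad to 5 bytes: K' = 78 00 00 00 00.
XOR each byte with 0x5c: 78⊕5c=24, 00⊕5c=5c, 00⊕5c=5c, 00⊕5c=5c, 00⊕5c=5c.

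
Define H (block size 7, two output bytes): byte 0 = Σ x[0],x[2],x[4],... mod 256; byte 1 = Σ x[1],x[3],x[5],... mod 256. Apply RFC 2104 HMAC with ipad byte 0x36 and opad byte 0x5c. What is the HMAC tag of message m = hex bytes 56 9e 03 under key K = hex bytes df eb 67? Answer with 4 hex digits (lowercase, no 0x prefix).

18b3

Key hex bytes df eb 67 is 3 bytes ≤ B = 7; zero-pad to 7 bytes: K' = df eb 67 00 00 00 00.
K' ⊕ ipad = e9 dd 51 36 36 36 36.  K' ⊕ opad = 83 b7 3b 5c 5c 5c 5c.
Inner input = (K'⊕ipad) ∥ m = e9 dd 51 36 36 36 36 ∥ 56 9e 03.
Inner hash: even-index sum = 580 mod 256 = 68; odd-index sum = 418 mod 256 = 162 → 44 a2.
Outer input = (K'⊕opad) ∥ inner = 83 b7 3b 5c 5c 5c 5c ∥ 44 a2.
Outer hash (tag): even-index sum = 536 mod 256 = 24; odd-index sum = 435 mod 256 = 179 → 18 b3.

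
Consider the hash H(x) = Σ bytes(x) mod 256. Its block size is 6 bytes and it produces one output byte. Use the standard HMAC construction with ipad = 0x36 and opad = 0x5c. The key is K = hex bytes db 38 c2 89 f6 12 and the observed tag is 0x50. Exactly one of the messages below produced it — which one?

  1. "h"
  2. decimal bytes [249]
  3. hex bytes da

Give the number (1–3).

1

Key hex bytes db 38 c2 89 f6 12 is exactly B = 6 bytes: K' = db 38 c2 89 f6 12.
K' ⊕ ipad = ed 0e f4 bf c0 24; K' ⊕ opad = 87 64 9e d5 aa 4e.
m1: inner = H(ed 0e f4 bf c0 24 68) = fa; tag = H(87 64 9e d5 aa 4e fa) = 50 ← matches
m2: inner = H(ed 0e f4 bf c0 24 f9) = 8b; tag = H(87 64 9e d5 aa 4e 8b) = e1
m3: inner = H(ed 0e f4 bf c0 24 da) = 6c; tag = H(87 64 9e d5 aa 4e 6c) = c2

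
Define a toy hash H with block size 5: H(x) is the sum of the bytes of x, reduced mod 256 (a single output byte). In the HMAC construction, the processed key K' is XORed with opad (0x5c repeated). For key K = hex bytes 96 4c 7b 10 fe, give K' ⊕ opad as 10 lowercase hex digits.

ca10274ca2

Key hex bytes 96 4c 7b 10 fe is exactly B = 5 bytes: K' = 96 4c 7b 10 fe.
XOR each byte with 0x5c: 96⊕5c=ca, 4c⊕5c=10, 7b⊕5c=27, 10⊕5c=4c, fe⊕5c=a2.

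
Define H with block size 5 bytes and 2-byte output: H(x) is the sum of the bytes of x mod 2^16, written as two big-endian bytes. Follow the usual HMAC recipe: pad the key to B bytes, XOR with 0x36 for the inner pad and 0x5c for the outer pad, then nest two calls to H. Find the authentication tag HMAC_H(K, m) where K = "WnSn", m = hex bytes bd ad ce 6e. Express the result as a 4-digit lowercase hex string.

Key "WnSn" = 57 6e 53 6e is 4 bytes ≤ B = 5; zero-pad to 5 bytes: K' = 57 6e 53 6e 00.
K' ⊕ ipad = 61 58 65 58 36.  K' ⊕ opad = 0b 32 0f 32 5c.
Inner input = (K'⊕ipad) ∥ m = 61 58 65 58 36 ∥ bd ad ce 6e.
Inner hash: sum = 97+88+101+88+54+189+173+206+110 = 1106 → 04 52.
Outer input = (K'⊕opad) ∥ inner = 0b 32 0f 32 5c ∥ 04 52.
Outer hash (tag): sum = 11+50+15+50+92+4+82 = 304 → 01 30.

0130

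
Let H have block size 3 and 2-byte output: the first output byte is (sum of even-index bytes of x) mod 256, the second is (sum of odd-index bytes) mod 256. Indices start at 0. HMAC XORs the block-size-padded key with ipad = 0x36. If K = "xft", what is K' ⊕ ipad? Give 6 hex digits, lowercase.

4e5042

Key "xft" = 78 66 74 is exactly B = 3 bytes: K' = 78 66 74.
XOR each byte with 0x36: 78⊕36=4e, 66⊕36=50, 74⊕36=42.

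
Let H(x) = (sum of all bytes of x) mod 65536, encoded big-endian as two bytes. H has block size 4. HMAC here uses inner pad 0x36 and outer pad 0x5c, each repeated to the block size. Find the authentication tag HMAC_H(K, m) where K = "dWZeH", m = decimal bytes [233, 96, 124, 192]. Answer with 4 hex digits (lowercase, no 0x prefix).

01d3

Key "dWZeH" = 64 57 5a 65 48 is 5 bytes > B = 4, so hash it first: H(key) = 01 c2, then zero-pad to 4 bytes: K' = 01 c2 00 00.
K' ⊕ ipad = 37 f4 36 36.  K' ⊕ opad = 5d 9e 5c 5c.
Inner input = (K'⊕ipad) ∥ m = 37 f4 36 36 ∥ e9 60 7c c0.
Inner hash: sum = 55+244+54+54+233+96+124+192 = 1052 → 04 1c.
Outer input = (K'⊕opad) ∥ inner = 5d 9e 5c 5c ∥ 04 1c.
Outer hash (tag): sum = 93+158+92+92+4+28 = 467 → 01 d3.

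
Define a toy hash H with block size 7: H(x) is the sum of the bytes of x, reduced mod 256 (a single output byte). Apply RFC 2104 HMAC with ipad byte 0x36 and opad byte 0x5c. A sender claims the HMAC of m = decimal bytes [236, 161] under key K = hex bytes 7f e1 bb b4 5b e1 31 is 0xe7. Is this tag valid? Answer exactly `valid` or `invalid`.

Key hex bytes 7f e1 bb b4 5b e1 31 is exactly B = 7 bytes: K' = 7f e1 bb b4 5b e1 31.
K' ⊕ ipad = 49 d7 8d 82 6d d7 07; K' ⊕ opad = 23 bd e7 e8 07 bd 6d.
Inner hash: sum = 73+215+141+130+109+215+7+236+161 = 1287; mod 256 = 7 → 07.
Outer hash (recomputed tag): sum = 35+189+231+232+7+189+109+7 = 999; mod 256 = 231 → e7.
Recomputed tag = e7; claimed = e7 → match.

valid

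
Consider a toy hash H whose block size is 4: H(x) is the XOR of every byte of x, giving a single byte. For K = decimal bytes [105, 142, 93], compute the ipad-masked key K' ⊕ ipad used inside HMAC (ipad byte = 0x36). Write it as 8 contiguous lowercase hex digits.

Key decimal bytes [105, 142, 93] = 69 8e 5d is 3 bytes ≤ B = 4; zero-pad to 4 bytes: K' = 69 8e 5d 00.
XOR each byte with 0x36: 69⊕36=5f, 8e⊕36=b8, 5d⊕36=6b, 00⊕36=36.

5fb86b36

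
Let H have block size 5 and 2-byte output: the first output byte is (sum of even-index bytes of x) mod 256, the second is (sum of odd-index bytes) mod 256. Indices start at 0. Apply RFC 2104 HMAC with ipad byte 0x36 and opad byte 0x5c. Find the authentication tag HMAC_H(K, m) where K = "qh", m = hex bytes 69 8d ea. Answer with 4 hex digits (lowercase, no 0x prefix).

Key "qh" = 71 68 is 2 bytes ≤ B = 5; zero-pad to 5 bytes: K' = 71 68 00 00 00.
K' ⊕ ipad = 47 5e 36 36 36.  K' ⊕ opad = 2d 34 5c 5c 5c.
Inner input = (K'⊕ipad) ∥ m = 47 5e 36 36 36 ∥ 69 8d ea.
Inner hash: even-index sum = 320 mod 256 = 64; odd-index sum = 487 mod 256 = 231 → 40 e7.
Outer input = (K'⊕opad) ∥ inner = 2d 34 5c 5c 5c ∥ 40 e7.
Outer hash (tag): even-index sum = 460 mod 256 = 204; odd-index sum = 208 mod 256 = 208 → cc d0.

ccd0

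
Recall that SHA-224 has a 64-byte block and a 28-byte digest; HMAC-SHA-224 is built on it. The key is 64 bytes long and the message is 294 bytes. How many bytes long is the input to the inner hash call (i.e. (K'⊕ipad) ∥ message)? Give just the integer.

358

Key is 64 ≤ 64 bytes, zero-padded: |K'| = 64.
Inner input = (K'⊕ipad) ∥ m → 64 + 294 = 358 bytes.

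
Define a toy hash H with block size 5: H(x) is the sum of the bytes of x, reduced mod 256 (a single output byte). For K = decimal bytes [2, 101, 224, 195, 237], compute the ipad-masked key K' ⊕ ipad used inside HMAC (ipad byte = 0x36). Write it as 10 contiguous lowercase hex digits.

Key decimal bytes [2, 101, 224, 195, 237] = 02 65 e0 c3 ed is exactly B = 5 bytes: K' = 02 65 e0 c3 ed.
XOR each byte with 0x36: 02⊕36=34, 65⊕36=53, e0⊕36=d6, c3⊕36=f5, ed⊕36=db.

3453d6f5db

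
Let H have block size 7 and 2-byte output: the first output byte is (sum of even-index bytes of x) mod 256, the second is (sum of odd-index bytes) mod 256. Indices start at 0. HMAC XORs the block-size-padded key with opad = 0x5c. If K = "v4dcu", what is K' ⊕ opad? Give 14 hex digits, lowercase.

Key "v4dcu" = 76 34 64 63 75 is 5 bytes ≤ B = 7; zero-pad to 7 bytes: K' = 76 34 64 63 75 00 00.
XOR each byte with 0x5c: 76⊕5c=2a, 34⊕5c=68, 64⊕5c=38, 63⊕5c=3f, 75⊕5c=29, 00⊕5c=5c, 00⊕5c=5c.

2a68383f295c5c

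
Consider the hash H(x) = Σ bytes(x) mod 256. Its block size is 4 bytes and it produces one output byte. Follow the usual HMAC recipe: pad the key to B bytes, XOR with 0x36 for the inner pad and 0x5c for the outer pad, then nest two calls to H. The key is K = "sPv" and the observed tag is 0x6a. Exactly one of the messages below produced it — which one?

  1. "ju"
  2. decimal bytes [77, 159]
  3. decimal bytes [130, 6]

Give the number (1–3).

3

Key "sPv" = 73 50 76 is 3 bytes ≤ B = 4; zero-pad to 4 bytes: K' = 73 50 76 00.
K' ⊕ ipad = 45 66 40 36; K' ⊕ opad = 2f 0c 2a 5c.
m1: inner = H(45 66 40 36 6a 75) = 00; tag = H(2f 0c 2a 5c 00) = c1
m2: inner = H(45 66 40 36 4d 9f) = 0d; tag = H(2f 0c 2a 5c 0d) = ce
m3: inner = H(45 66 40 36 82 06) = a9; tag = H(2f 0c 2a 5c a9) = 6a ← matches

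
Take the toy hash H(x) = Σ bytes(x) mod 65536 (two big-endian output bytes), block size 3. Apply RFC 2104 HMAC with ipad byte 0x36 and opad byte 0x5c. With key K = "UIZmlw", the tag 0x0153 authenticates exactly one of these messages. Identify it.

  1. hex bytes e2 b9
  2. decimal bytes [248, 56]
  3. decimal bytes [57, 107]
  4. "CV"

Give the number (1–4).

Key "UIZmlw" = 55 49 5a 6d 6c 77 is 6 bytes > B = 3, so hash it first: H(key) = 02 48, then zero-pad to 3 bytes: K' = 02 48 00.
K' ⊕ ipad = 34 7e 36; K' ⊕ opad = 5e 14 5c.
m1: inner = H(34 7e 36 e2 b9) = 02 83; tag = H(5e 14 5c 02 83) = 0153 ← matches
m2: inner = H(34 7e 36 f8 38) = 02 18; tag = H(5e 14 5c 02 18) = 00e8
m3: inner = H(34 7e 36 39 6b) = 01 8c; tag = H(5e 14 5c 01 8c) = 015b
m4: inner = H(34 7e 36 43 56) = 01 81; tag = H(5e 14 5c 01 81) = 0150

1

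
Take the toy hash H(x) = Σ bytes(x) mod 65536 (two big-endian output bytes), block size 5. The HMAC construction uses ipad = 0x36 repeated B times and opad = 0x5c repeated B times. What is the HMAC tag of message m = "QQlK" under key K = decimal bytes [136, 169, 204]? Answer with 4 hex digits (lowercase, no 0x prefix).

0331

Key decimal bytes [136, 169, 204] = 88 a9 cc is 3 bytes ≤ B = 5; zero-pad to 5 bytes: K' = 88 a9 cc 00 00.
K' ⊕ ipad = be 9f fa 36 36.  K' ⊕ opad = d4 f5 90 5c 5c.
Inner input = (K'⊕ipad) ∥ m = be 9f fa 36 36 ∥ 51 51 6c 4b.
Inner hash: sum = 190+159+250+54+54+81+81+108+75 = 1052 → 04 1c.
Outer input = (K'⊕opad) ∥ inner = d4 f5 90 5c 5c ∥ 04 1c.
Outer hash (tag): sum = 212+245+144+92+92+4+28 = 817 → 03 31.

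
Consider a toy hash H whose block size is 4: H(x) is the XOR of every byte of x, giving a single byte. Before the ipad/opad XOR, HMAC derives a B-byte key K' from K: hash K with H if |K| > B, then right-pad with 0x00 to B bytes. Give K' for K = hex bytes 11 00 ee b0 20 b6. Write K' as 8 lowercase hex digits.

|K| = 6 > B = 4, so first hash the key.
H(K): XOR 11⊕00⊕ee⊕b0⊕20⊕b6 = d9.
Zero-pad H(K) = d9 to 4 bytes: K' = d9 00 00 00.

d9000000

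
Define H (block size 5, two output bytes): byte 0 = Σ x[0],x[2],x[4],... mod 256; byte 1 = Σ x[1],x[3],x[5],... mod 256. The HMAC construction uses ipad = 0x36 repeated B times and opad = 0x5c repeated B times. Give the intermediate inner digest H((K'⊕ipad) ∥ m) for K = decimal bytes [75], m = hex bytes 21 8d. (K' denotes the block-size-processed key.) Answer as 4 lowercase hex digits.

768d

Key decimal bytes [75] = 4b is 1 byte ≤ B = 5; zero-pad to 5 bytes: K' = 4b 00 00 00 00.
K' ⊕ ipad = 7d 36 36 36 36.
Inner input = 7d 36 36 36 36 ∥ 21 8d.
Inner hash: even-index sum = 374 mod 256 = 118; odd-index sum = 141 mod 256 = 141 → 76 8d.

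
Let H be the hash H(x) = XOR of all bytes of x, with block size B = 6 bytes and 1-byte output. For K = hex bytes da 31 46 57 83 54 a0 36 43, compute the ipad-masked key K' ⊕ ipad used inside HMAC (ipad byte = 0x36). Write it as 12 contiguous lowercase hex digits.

ce3636363636

Key hex bytes da 31 46 57 83 54 a0 36 43 is 9 bytes > B = 6, so hash it first: H(key) = f8, then zero-pad to 6 bytes: K' = f8 00 00 00 00 00.
XOR each byte with 0x36: f8⊕36=ce, 00⊕36=36, 00⊕36=36, 00⊕36=36, 00⊕36=36, 00⊕36=36.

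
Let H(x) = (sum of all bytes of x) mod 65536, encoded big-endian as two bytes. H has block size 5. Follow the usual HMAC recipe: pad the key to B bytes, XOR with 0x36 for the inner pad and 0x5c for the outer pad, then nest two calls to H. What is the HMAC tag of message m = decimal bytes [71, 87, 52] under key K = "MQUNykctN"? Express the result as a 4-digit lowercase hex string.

Key "MQUNykctN" = 4d 51 55 4e 79 6b 63 74 4e is 9 bytes > B = 5, so hash it first: H(key) = 03 4a, then zero-pad to 5 bytes: K' = 03 4a 00 00 00.
K' ⊕ ipad = 35 7c 36 36 36.  K' ⊕ opad = 5f 16 5c 5c 5c.
Inner input = (K'⊕ipad) ∥ m = 35 7c 36 36 36 ∥ 47 57 34.
Inner hash: sum = 53+124+54+54+54+71+87+52 = 549 → 02 25.
Outer input = (K'⊕opad) ∥ inner = 5f 16 5c 5c 5c ∥ 02 25.
Outer hash (tag): sum = 95+22+92+92+92+2+37 = 432 → 01 b0.

01b0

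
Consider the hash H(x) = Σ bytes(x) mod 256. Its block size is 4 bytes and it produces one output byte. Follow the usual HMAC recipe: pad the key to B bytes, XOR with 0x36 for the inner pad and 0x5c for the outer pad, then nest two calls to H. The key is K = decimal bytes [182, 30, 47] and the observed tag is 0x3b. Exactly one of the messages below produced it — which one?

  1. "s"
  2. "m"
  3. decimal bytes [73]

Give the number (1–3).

Key decimal bytes [182, 30, 47] = b6 1e 2f is 3 bytes ≤ B = 4; zero-pad to 4 bytes: K' = b6 1e 2f 00.
K' ⊕ ipad = 80 28 19 36; K' ⊕ opad = ea 42 73 5c.
m1: inner = H(80 28 19 36 73) = 6a; tag = H(ea 42 73 5c 6a) = 65
m2: inner = H(80 28 19 36 6d) = 64; tag = H(ea 42 73 5c 64) = 5f
m3: inner = H(80 28 19 36 49) = 40; tag = H(ea 42 73 5c 40) = 3b ← matches

3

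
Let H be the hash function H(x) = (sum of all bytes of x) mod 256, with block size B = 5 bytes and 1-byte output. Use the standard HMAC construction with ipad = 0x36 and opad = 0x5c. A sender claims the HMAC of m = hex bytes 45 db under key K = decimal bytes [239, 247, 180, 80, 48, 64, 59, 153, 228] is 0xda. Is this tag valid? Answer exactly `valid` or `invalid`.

valid

Key decimal bytes [239, 247, 180, 80, 48, 64, 59, 153, 228] = ef f7 b4 50 30 40 3b 99 e4 is 9 bytes > B = 5, so hash it first: H(key) = 12, then zero-pad to 5 bytes: K' = 12 00 00 00 00.
K' ⊕ ipad = 24 36 36 36 36; K' ⊕ opad = 4e 5c 5c 5c 5c.
Inner hash: sum = 36+54+54+54+54+69+219 = 540; mod 256 = 28 → 1c.
Outer hash (recomputed tag): sum = 78+92+92+92+92+28 = 474; mod 256 = 218 → da.
Recomputed tag = da; claimed = da → match.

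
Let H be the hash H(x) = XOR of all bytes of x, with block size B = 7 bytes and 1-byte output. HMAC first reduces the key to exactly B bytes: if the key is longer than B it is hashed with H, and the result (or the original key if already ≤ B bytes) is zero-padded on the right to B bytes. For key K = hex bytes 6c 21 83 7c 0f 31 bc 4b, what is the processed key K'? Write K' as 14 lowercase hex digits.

7b000000000000

|K| = 8 > B = 7, so first hash the key.
H(K): XOR 6c⊕21⊕83⊕7c⊕0f⊕31⊕bc⊕4b = 7b.
Zero-pad H(K) = 7b to 7 bytes: K' = 7b 00 00 00 00 00 00.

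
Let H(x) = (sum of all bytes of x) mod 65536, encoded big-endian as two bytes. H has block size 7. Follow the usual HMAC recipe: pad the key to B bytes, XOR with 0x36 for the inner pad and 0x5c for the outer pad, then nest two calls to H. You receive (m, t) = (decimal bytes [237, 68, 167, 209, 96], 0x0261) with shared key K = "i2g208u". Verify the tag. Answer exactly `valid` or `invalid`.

valid

Key "i2g208u" = 69 32 67 32 30 38 75 is exactly B = 7 bytes: K' = 69 32 67 32 30 38 75.
K' ⊕ ipad = 5f 04 51 04 06 0e 43; K' ⊕ opad = 35 6e 3b 6e 6c 64 29.
Inner hash: sum = 95+4+81+4+6+14+67+237+68+167+209+96 = 1048 → 04 18.
Outer hash (recomputed tag): sum = 53+110+59+110+108+100+41+4+24 = 609 → 02 61.
Recomputed tag = 0261; claimed = 0261 → match.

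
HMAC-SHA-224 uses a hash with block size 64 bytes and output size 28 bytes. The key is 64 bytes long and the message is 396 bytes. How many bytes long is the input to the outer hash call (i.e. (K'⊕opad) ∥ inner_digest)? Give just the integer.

Key is 64 ≤ 64 bytes, zero-padded: |K'| = 64.
Outer input = (K'⊕opad) ∥ H(inner) → 64 + 28 = 92 bytes.

92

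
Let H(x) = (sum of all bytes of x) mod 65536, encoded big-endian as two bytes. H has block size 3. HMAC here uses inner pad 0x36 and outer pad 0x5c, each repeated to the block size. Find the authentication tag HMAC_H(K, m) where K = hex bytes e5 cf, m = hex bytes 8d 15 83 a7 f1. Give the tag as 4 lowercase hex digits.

Key hex bytes e5 cf is 2 bytes ≤ B = 3; zero-pad to 3 bytes: K' = e5 cf 00.
K' ⊕ ipad = d3 f9 36.  K' ⊕ opad = b9 93 5c.
Inner input = (K'⊕ipad) ∥ m = d3 f9 36 ∥ 8d 15 83 a7 f1.
Inner hash: sum = 211+249+54+141+21+131+167+241 = 1215 → 04 bf.
Outer input = (K'⊕opad) ∥ inner = b9 93 5c ∥ 04 bf.
Outer hash (tag): sum = 185+147+92+4+191 = 619 → 02 6b.

026b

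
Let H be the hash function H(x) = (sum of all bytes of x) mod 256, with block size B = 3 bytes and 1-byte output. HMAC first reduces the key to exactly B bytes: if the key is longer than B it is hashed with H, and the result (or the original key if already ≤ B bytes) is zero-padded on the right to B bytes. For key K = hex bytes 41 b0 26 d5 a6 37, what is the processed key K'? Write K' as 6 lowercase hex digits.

|K| = 6 > B = 3, so first hash the key.
H(K): sum = 65+176+38+213+166+55 = 713; mod 256 = 201 → c9.
Zero-pad H(K) = c9 to 3 bytes: K' = c9 00 00.

c90000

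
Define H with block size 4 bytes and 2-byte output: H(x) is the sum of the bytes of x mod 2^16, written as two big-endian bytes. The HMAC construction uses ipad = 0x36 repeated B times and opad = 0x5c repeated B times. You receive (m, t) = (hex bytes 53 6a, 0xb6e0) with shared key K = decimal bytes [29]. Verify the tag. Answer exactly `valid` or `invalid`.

invalid

Key decimal bytes [29] = 1d is 1 byte ≤ B = 4; zero-pad to 4 bytes: K' = 1d 00 00 00.
K' ⊕ ipad = 2b 36 36 36; K' ⊕ opad = 41 5c 5c 5c.
Inner hash: sum = 43+54+54+54+83+106 = 394 → 01 8a.
Outer hash (recomputed tag): sum = 65+92+92+92+1+138 = 480 → 01 e0.
Recomputed tag = 01e0; claimed = b6e0 → mismatch.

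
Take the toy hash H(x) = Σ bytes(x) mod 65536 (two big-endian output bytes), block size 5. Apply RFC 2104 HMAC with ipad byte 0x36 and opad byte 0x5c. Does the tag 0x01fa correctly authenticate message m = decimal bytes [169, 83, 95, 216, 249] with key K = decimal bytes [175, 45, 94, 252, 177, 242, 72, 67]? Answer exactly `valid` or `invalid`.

valid

Key decimal bytes [175, 45, 94, 252, 177, 242, 72, 67] = af 2d 5e fc b1 f2 48 43 is 8 bytes > B = 5, so hash it first: H(key) = 04 64, then zero-pad to 5 bytes: K' = 04 64 00 00 00.
K' ⊕ ipad = 32 52 36 36 36; K' ⊕ opad = 58 38 5c 5c 5c.
Inner hash: sum = 50+82+54+54+54+169+83+95+216+249 = 1106 → 04 52.
Outer hash (recomputed tag): sum = 88+56+92+92+92+4+82 = 506 → 01 fa.
Recomputed tag = 01fa; claimed = 01fa → match.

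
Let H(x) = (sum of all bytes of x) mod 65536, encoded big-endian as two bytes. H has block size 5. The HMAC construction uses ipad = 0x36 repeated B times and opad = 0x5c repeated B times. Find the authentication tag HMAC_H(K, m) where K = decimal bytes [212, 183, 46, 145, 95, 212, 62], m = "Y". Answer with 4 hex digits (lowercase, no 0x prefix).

0318

Key decimal bytes [212, 183, 46, 145, 95, 212, 62] = d4 b7 2e 91 5f d4 3e is 7 bytes > B = 5, so hash it first: H(key) = 03 bb, then zero-pad to 5 bytes: K' = 03 bb 00 00 00.
K' ⊕ ipad = 35 8d 36 36 36.  K' ⊕ opad = 5f e7 5c 5c 5c.
Inner input = (K'⊕ipad) ∥ m = 35 8d 36 36 36 ∥ 59.
Inner hash: sum = 53+141+54+54+54+89 = 445 → 01 bd.
Outer input = (K'⊕opad) ∥ inner = 5f e7 5c 5c 5c ∥ 01 bd.
Outer hash (tag): sum = 95+231+92+92+92+1+189 = 792 → 03 18.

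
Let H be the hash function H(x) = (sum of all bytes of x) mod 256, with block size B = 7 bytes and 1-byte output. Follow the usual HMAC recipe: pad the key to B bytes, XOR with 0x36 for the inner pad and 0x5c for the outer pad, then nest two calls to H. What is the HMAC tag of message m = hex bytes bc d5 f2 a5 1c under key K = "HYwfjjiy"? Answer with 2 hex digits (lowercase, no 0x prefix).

1a

Key "HYwfjjiy" = 48 59 77 66 6a 6a 69 79 is 8 bytes > B = 7, so hash it first: H(key) = 34, then zero-pad to 7 bytes: K' = 34 00 00 00 00 00 00.
K' ⊕ ipad = 02 36 36 36 36 36 36.  K' ⊕ opad = 68 5c 5c 5c 5c 5c 5c.
Inner input = (K'⊕ipad) ∥ m = 02 36 36 36 36 36 36 ∥ bc d5 f2 a5 1c.
Inner hash: sum = 2+54+54+54+54+54+54+188+213+242+165+28 = 1162; mod 256 = 138 → 8a.
Outer input = (K'⊕opad) ∥ inner = 68 5c 5c 5c 5c 5c 5c ∥ 8a.
Outer hash (tag): sum = 104+92+92+92+92+92+92+138 = 794; mod 256 = 26 → 1a.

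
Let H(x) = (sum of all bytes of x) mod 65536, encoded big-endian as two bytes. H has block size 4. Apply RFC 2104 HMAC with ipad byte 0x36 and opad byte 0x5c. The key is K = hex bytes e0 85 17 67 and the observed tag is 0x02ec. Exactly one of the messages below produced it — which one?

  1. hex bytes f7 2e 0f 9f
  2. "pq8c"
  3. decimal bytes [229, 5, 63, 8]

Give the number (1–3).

Key hex bytes e0 85 17 67 is exactly B = 4 bytes: K' = e0 85 17 67.
K' ⊕ ipad = d6 b3 21 51; K' ⊕ opad = bc d9 4b 3b.
m1: inner = H(d6 b3 21 51 f7 2e 0f 9f) = 03 ce; tag = H(bc d9 4b 3b 03 ce) = 02ec ← matches
m2: inner = H(d6 b3 21 51 70 71 38 63) = 03 77; tag = H(bc d9 4b 3b 03 77) = 0295
m3: inner = H(d6 b3 21 51 e5 05 3f 08) = 03 2c; tag = H(bc d9 4b 3b 03 2c) = 024a

1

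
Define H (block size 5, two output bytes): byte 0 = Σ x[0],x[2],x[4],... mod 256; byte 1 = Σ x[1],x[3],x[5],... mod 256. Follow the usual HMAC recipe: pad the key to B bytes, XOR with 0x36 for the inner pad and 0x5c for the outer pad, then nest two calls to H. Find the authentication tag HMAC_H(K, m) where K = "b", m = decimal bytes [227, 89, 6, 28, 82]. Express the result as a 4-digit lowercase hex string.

9ded

Key "b" = 62 is 1 byte ≤ B = 5; zero-pad to 5 bytes: K' = 62 00 00 00 00.
K' ⊕ ipad = 54 36 36 36 36.  K' ⊕ opad = 3e 5c 5c 5c 5c.
Inner input = (K'⊕ipad) ∥ m = 54 36 36 36 36 ∥ e3 59 06 1c 52.
Inner hash: even-index sum = 309 mod 256 = 53; odd-index sum = 423 mod 256 = 167 → 35 a7.
Outer input = (K'⊕opad) ∥ inner = 3e 5c 5c 5c 5c ∥ 35 a7.
Outer hash (tag): even-index sum = 413 mod 256 = 157; odd-index sum = 237 mod 256 = 237 → 9d ed.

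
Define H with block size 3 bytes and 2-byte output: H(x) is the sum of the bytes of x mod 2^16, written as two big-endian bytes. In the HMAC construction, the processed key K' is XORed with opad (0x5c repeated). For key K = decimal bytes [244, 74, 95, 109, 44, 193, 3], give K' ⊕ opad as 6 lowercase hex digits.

5ea65c

Key decimal bytes [244, 74, 95, 109, 44, 193, 3] = f4 4a 5f 6d 2c c1 03 is 7 bytes > B = 3, so hash it first: H(key) = 02 fa, then zero-pad to 3 bytes: K' = 02 fa 00.
XOR each byte with 0x5c: 02⊕5c=5e, fa⊕5c=a6, 00⊕5c=5c.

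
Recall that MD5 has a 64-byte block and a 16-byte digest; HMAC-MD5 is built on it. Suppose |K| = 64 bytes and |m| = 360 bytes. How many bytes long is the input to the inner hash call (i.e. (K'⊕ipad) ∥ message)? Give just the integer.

Key is 64 ≤ 64 bytes, zero-padded: |K'| = 64.
Inner input = (K'⊕ipad) ∥ m → 64 + 360 = 424 bytes.

424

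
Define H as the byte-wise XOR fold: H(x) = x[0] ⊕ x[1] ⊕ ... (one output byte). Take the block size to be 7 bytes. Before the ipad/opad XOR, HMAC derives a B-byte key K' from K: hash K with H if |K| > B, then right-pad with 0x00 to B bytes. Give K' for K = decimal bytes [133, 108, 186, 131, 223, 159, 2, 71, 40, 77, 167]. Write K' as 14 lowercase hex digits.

17000000000000

|K| = 11 > B = 7, so first hash the key.
H(K): XOR 85⊕6c⊕ba⊕83⊕df⊕9f⊕02⊕47⊕28⊕4d⊕a7 = 17.
Zero-pad H(K) = 17 to 7 bytes: K' = 17 00 00 00 00 00 00.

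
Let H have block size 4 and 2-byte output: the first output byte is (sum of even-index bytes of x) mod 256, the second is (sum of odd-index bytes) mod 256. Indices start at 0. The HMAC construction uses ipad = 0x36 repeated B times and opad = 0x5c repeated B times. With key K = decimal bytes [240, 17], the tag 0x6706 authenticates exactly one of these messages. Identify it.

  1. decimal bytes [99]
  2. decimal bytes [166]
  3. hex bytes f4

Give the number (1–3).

1

Key decimal bytes [240, 17] = f0 11 is 2 bytes ≤ B = 4; zero-pad to 4 bytes: K' = f0 11 00 00.
K' ⊕ ipad = c6 27 36 36; K' ⊕ opad = ac 4d 5c 5c.
m1: inner = H(c6 27 36 36 63) = 5f 5d; tag = H(ac 4d 5c 5c 5f 5d) = 6706 ← matches
m2: inner = H(c6 27 36 36 a6) = a2 5d; tag = H(ac 4d 5c 5c a2 5d) = aa06
m3: inner = H(c6 27 36 36 f4) = f0 5d; tag = H(ac 4d 5c 5c f0 5d) = f806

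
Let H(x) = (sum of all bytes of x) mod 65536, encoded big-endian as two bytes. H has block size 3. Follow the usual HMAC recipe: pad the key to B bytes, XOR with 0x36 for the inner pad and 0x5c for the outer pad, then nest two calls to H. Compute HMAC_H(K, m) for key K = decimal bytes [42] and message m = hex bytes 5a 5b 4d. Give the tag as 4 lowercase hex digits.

Key decimal bytes [42] = 2a is 1 byte ≤ B = 3; zero-pad to 3 bytes: K' = 2a 00 00.
K' ⊕ ipad = 1c 36 36.  K' ⊕ opad = 76 5c 5c.
Inner input = (K'⊕ipad) ∥ m = 1c 36 36 ∥ 5a 5b 4d.
Inner hash: sum = 28+54+54+90+91+77 = 394 → 01 8a.
Outer input = (K'⊕opad) ∥ inner = 76 5c 5c ∥ 01 8a.
Outer hash (tag): sum = 118+92+92+1+138 = 441 → 01 b9.

01b9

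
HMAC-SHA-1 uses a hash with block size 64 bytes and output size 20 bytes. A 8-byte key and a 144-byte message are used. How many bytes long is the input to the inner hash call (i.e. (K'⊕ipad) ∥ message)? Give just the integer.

Key is 8 ≤ 64 bytes, zero-padded: |K'| = 64.
Inner input = (K'⊕ipad) ∥ m → 64 + 144 = 208 bytes.

208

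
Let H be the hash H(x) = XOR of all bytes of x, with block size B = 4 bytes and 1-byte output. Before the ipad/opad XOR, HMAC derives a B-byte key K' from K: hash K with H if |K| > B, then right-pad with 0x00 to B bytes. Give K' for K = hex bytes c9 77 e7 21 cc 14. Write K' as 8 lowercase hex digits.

a0000000

|K| = 6 > B = 4, so first hash the key.
H(K): XOR c9⊕77⊕e7⊕21⊕cc⊕14 = a0.
Zero-pad H(K) = a0 to 4 bytes: K' = a0 00 00 00.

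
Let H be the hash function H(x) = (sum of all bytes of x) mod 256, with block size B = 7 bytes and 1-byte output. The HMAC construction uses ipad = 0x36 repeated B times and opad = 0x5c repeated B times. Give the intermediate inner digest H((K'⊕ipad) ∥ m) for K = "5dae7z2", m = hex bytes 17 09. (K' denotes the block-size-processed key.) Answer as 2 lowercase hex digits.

70

Key "5dae7z2" = 35 64 61 65 37 7a 32 is exactly B = 7 bytes: K' = 35 64 61 65 37 7a 32.
K' ⊕ ipad = 03 52 57 53 01 4c 04.
Inner input = 03 52 57 53 01 4c 04 ∥ 17 09.
Inner hash: sum = 3+82+87+83+1+76+4+23+9 = 368; mod 256 = 112 → 70.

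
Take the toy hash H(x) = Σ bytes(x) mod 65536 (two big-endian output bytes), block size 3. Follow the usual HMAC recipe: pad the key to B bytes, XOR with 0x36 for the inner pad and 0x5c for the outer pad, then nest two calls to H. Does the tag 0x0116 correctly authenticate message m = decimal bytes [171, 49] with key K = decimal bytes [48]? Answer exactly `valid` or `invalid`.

Key decimal bytes [48] = 30 is 1 byte ≤ B = 3; zero-pad to 3 bytes: K' = 30 00 00.
K' ⊕ ipad = 06 36 36; K' ⊕ opad = 6c 5c 5c.
Inner hash: sum = 6+54+54+171+49 = 334 → 01 4e.
Outer hash (recomputed tag): sum = 108+92+92+1+78 = 371 → 01 73.
Recomputed tag = 0173; claimed = 0116 → mismatch.

invalid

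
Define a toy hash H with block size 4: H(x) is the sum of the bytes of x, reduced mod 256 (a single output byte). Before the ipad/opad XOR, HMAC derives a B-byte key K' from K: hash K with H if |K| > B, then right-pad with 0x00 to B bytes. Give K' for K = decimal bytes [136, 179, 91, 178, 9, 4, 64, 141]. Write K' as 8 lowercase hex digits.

22000000

|K| = 8 > B = 4, so first hash the key.
H(K): sum = 136+179+91+178+9+4+64+141 = 802; mod 256 = 34 → 22.
Zero-pad H(K) = 22 to 4 bytes: K' = 22 00 00 00.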